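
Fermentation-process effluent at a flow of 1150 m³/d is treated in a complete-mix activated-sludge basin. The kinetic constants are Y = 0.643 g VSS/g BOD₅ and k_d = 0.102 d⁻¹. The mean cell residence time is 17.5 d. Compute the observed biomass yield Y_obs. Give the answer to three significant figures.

Y_obs ≈ 0.231 g VSS/g BOD₅

The observed yield is Y_obs = Y/(1 + k_d·θ_c) = 0.643 / (1 + 0.102 × 17.5) = 0.643 / 2.785 = 0.2309 g VSS per g BOD₅ removed.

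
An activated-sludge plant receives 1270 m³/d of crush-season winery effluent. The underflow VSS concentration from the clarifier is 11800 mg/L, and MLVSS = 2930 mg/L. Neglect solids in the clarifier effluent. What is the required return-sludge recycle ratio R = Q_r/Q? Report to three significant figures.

R = Q_r/Q = X/(X_r − X) = 2930 / (11800 − 2930) = 0.3303.

R ≈ 0.330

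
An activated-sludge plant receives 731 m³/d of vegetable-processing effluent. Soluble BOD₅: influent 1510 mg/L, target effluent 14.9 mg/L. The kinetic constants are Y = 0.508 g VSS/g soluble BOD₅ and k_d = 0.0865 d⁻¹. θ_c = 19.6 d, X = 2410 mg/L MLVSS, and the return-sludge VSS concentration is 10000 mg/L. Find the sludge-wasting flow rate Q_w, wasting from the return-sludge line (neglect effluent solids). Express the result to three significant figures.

Steady-state biomass mass balance: V·X·(1 + k_d·θ_c) = Y·Q·(S₀ − S)·θ_c, so V = 0.508 × 731 × (1510 − 14.9) × 19.6 / [2410 × (1 + 0.0865 × 19.6)] = 1.09×10^7 / 6496 = 1675 m³.
Wasting from the return line (neglecting effluent solids): Q_w = V·X / (θ_c·X_r) = 1675 × 2410 / (19.6 × 10000) = 20.60 m³/d.

Q_w ≈ 20.6 m³/d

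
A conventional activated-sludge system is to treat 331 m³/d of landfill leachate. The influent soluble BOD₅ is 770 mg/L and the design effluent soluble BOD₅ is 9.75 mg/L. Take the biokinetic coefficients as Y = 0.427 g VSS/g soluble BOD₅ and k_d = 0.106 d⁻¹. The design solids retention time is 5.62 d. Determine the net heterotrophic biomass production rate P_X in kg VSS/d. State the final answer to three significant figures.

The observed yield is Y_obs = Y/(1 + k_d·θ_c) = 0.427 / (1 + 0.106 × 5.62) = 0.427 / 1.596 = 0.2676 g VSS per g soluble BOD₅ removed.
Mass of soluble BOD₅ removed per day: Q(S₀ − S) = 331 × 760.2 g/m³ = 251.6 kg/d.
Biomass produced: P_X = Y_obs·Q·ΔS = 0.2676 × 251.6 ≈ 67.34 kg VSS/d.

P_X ≈ 67.3 kg VSS/d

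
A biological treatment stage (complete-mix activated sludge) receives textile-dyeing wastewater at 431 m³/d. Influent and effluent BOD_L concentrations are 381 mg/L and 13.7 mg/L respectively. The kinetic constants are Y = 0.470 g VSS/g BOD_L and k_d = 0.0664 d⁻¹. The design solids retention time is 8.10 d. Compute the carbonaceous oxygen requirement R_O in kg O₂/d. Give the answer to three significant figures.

Correct the yield for decay: Y_obs = Y/(1 + k_d θ_c) = 0.470 / (1 + 0.0664 × 8.10) = 0.470 / 1.538 = 0.3056.
Mass of BOD_L removed per day: Q(S₀ − S) = 431 × 367.3 g/m³ = 158.3 kg/d.
Net sludge production P_X = 0.3056 × 158.3 = 48.38 kg VSS/d.
R_O = Q·ΔS − 1.42 P_X = 158.3 − 68.70 = 89.60 kg O₂/d.

R_O ≈ 89.6 kg O₂/d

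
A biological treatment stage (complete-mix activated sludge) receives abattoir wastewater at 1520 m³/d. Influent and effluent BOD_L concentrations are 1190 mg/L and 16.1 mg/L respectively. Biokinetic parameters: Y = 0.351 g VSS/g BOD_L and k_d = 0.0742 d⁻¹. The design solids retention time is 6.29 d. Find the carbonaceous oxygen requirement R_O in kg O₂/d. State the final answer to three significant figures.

R_O ≈ 1180 kg O₂/d

Correct the yield for decay: Y_obs = Y/(1 + k_d θ_c) = 0.351 / (1 + 0.0742 × 6.29) = 0.351 / 1.467 = 0.2393.
Q·(S₀ − S) = 1520 × (1190 − 16.1) × 10⁻³ = 1784 kg/d removed.
Biomass synthesised: P_X = Y_obs × 1784 = 427.0 kg VSS/d.
Carbonaceous O₂ demand = substrate oxidised − cell-mass equivalent = 1784 − 1.42 × 427.0 = 1178 kg O₂/d.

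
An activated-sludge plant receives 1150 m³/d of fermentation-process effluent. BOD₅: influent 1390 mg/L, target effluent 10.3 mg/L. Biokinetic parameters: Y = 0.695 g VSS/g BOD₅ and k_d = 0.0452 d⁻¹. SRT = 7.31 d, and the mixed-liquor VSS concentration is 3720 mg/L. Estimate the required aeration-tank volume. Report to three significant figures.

Rearranging the biomass balance for a CMAS with decay, V = Y·Q·ΔS·θ_c / [X·(1+k_d θ_c)] = 0.695 × 1150 × (1390 − 10.3) × 7.31 / [3720 × (1 + 0.0452 × 7.31)] = 8.06×10^6 / 4949 = 1629 m³.

V ≈ 1630 m³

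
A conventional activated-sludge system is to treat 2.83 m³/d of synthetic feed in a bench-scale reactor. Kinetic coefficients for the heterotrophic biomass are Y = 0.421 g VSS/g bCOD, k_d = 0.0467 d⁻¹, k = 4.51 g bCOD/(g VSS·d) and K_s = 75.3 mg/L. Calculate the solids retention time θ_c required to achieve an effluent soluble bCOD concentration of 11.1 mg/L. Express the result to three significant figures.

From 1/θ_c = Y·k·S/(K_s + S) − k_d: Y·k·S/(K_s+S) = 0.421 × 4.51 × 11.1 / (75.3 + 11.1) = 0.2439 d⁻¹.
θ_c = 1/(μ − k_d) = 1/(0.2439 − 0.0467) = 1/0.1972 = 5.070 d.

θ_c ≈ 5.07 d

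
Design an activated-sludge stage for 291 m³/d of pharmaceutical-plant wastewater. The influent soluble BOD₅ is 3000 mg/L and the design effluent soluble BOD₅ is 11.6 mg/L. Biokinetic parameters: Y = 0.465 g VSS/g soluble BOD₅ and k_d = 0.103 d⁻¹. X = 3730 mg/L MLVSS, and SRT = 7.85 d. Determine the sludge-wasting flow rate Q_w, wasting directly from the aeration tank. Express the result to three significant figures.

Q_w ≈ 59.9 m³/d

Rearranging the biomass balance for a CMAS with decay, V = Y·Q·ΔS·θ_c / [X·(1+k_d θ_c)] = 0.465 × 291 × (3000 − 11.6) × 7.85 / [3730 × (1 + 0.103 × 7.85)] = 3.17×10^6 / 6746 = 470.6 m³.
For wasting at MLVSS concentration, Q_w = V/θ_c = 470.6/7.85 = 59.94 m³/d.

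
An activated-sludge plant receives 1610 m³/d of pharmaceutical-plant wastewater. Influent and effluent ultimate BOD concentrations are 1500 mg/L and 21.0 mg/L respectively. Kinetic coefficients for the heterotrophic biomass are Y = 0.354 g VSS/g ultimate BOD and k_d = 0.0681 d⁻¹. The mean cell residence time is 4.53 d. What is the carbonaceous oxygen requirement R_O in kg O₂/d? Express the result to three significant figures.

Observed yield with endogenous decay: Y_obs = Y / (1 + k_d·θ_c) = 0.354 / (1 + 0.0681 × 4.53) = 0.354 / 1.308 = 0.2705 g VSS/g ultimate BOD.
ΔS = 1500 − 21.0 = 1479 mg/L, so the substrate removal rate is 1610 × 1479/1000 = 2381 kg ultimate BOD/d.
Biomass synthesised: P_X = Y_obs × 2381 = 644.2 kg VSS/d.
R_O = Q·(S₀ − S) − 1.42·P_X = 2381 − 1.42 × 644.2 = 1466 kg O₂/d.

R_O ≈ 1470 kg O₂/d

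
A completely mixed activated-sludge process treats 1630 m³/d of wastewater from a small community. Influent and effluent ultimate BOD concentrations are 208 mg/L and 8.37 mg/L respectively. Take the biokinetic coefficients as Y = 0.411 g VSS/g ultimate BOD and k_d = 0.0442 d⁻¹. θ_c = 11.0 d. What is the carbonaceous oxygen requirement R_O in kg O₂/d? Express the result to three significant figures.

R_O ≈ 198 kg O₂/d

Observed yield with endogenous decay: Y_obs = Y / (1 + k_d·θ_c) = 0.411 / (1 + 0.0442 × 11.0) = 0.411 / 1.486 = 0.2765 g VSS/g ultimate BOD.
Mass of ultimate BOD removed per day: Q(S₀ − S) = 1630 × 199.6 g/m³ = 325.4 kg/d.
P_X = Y_obs·Q·(S₀ − S) = 0.2765 × 325.4 = 89.99 kg VSS/d.
Carbonaceous O₂ demand = substrate oxidised − cell-mass equivalent = 325.4 − 1.42 × 89.99 = 197.6 kg O₂/d.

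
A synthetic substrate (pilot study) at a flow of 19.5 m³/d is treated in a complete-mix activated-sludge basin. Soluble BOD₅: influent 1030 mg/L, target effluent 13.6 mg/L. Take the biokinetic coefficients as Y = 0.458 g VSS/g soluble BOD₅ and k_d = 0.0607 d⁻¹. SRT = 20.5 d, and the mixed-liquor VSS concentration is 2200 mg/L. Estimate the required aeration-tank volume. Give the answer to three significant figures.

V ≈ 37.7 m³

Steady-state biomass mass balance: V·X·(1 + k_d·θ_c) = Y·Q·(S₀ − S)·θ_c, so V = 0.458 × 19.5 × (1030 − 13.6) × 20.5 / [2200 × (1 + 0.0607 × 20.5)] = 1.86×10^5 / 4938 = 37.69 m³.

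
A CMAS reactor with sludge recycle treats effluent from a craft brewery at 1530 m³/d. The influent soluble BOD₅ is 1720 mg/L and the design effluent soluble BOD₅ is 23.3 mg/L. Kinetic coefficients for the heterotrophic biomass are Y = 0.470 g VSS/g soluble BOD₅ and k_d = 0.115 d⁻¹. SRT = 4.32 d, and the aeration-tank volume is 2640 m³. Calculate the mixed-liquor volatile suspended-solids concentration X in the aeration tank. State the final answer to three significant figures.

From V·X·(1 + k_d·θ_c) = Y·Q·(S₀ − S)·θ_c: X = 0.470 × 1530 × (1720 − 23.3) × 4.32 / [2640 × (1 + 0.115 × 4.32)] = 1334 mg/L.

X ≈ 1330 mg/L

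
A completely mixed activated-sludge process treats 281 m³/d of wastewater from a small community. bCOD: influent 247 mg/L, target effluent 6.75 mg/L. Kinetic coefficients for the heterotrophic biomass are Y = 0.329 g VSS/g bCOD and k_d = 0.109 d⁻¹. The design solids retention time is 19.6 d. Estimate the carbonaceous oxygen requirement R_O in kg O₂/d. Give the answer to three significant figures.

R_O ≈ 57.5 kg O₂/d

Observed yield with endogenous decay: Y_obs = Y / (1 + k_d·θ_c) = 0.329 / (1 + 0.109 × 19.6) = 0.329 / 3.136 = 0.1049 g VSS/g bCOD.
Q·(S₀ − S) = 281 × (247 − 6.75) × 10⁻³ = 67.51 kg/d removed.
Biomass synthesised: P_X = Y_obs × 67.51 = 7.082 kg VSS/d.
R_O = Q·(S₀ − S) − 1.42·P_X = 67.51 − 1.42 × 7.082 = 57.45 kg O₂/d.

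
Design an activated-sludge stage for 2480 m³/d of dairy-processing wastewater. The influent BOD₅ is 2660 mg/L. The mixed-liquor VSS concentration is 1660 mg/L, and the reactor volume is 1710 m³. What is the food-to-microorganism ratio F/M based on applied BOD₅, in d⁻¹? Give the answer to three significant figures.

Food-to-microorganism ratio F/M = Q S₀ / (V X) = 2480 × 2660 / (1710 × 1660) = 2.324 d⁻¹.

F/M ≈ 2.32 d⁻¹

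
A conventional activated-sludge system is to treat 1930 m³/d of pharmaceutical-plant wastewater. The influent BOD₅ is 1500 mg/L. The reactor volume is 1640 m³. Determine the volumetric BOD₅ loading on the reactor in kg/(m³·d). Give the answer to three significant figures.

Volumetric loading L_v = Q·S₀ / V = 1930 × 1500 g/m³ / 1640 m³ = 1765 g/(m³·d) = 1.765 kg BOD₅/(m³·d).

L_v ≈ 1.77 kg BOD₅/(m³·d)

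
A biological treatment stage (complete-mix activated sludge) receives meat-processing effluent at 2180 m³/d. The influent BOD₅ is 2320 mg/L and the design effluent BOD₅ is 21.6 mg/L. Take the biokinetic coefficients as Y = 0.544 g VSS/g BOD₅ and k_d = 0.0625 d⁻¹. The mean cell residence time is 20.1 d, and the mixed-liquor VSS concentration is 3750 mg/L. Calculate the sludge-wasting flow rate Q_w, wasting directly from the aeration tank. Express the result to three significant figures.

From the SRT design equation V = Y Q (S₀−S) θ_c / [X (1 + k_d θ_c)] = 0.544 × 2180 × (2320 − 21.6) × 20.1 / [3750 × (1 + 0.0625 × 20.1)] = 5.48×10^7 / 8461 = 6475 m³.
For wasting at MLVSS concentration, Q_w = V/θ_c = 6475/20.1 = 322.2 m³/d.

Q_w ≈ 322 m³/d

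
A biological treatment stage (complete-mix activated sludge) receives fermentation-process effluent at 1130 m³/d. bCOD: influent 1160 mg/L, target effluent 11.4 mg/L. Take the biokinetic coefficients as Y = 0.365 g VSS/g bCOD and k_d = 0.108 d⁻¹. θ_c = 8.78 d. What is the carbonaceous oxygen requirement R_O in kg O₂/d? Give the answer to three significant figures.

R_O ≈ 953 kg O₂/d

Y_obs = Y / (1 + k_d θ_c) = 0.365 / (1 + 0.108 × 8.78) = 0.365 / 1.948 = 0.1873.
Mass of bCOD removed per day: Q(S₀ − S) = 1130 × 1149 g/m³ = 1298 kg/d.
Biomass synthesised: P_X = Y_obs × 1298 = 243.2 kg VSS/d.
R_O = Q·(S₀ − S) − 1.42·P_X = 1298 − 1.42 × 243.2 = 952.6 kg O₂/d.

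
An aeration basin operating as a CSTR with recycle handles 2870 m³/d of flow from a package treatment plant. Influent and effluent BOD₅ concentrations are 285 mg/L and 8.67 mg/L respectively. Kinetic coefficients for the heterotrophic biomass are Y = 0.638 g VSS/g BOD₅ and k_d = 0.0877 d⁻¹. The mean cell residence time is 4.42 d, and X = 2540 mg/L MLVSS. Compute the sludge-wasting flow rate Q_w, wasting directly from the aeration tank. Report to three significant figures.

Q_w ≈ 144 m³/d

From the SRT design equation V = Y Q (S₀−S) θ_c / [X (1 + k_d θ_c)] = 0.638 × 2870 × (285 − 8.67) × 4.42 / [2540 × (1 + 0.0877 × 4.42)] = 2.24×10^6 / 3525 = 634.5 m³.
With mixed-liquor wasting, θ_c = V/Q_w, so Q_w = V/θ_c = 634.5/4.42 = 143.6 m³/d.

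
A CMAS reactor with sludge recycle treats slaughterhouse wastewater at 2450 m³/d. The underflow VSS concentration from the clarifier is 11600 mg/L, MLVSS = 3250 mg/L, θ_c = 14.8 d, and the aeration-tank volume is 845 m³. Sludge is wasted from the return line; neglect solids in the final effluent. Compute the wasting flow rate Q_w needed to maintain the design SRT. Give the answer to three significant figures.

Wasting from the return line (neglecting effluent solids): Q_w = V·X / (θ_c·X_r) = 845.0 × 3250 / (14.8 × 11600) = 16.00 m³/d.

Q_w ≈ 16.0 m³/d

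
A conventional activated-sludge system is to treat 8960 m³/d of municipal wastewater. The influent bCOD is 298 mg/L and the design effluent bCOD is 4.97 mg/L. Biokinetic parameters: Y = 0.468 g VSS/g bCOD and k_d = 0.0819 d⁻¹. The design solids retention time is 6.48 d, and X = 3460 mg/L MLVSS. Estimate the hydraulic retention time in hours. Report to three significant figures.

Rearranging the biomass balance for a CMAS with decay, V = Y·Q·ΔS·θ_c / [X·(1+k_d θ_c)] = 0.468 × 8960 × (298 − 4.97) × 6.48 / [3460 × (1 + 0.0819 × 6.48)] = 7.96×10^6 / 5296 = 1503 m³.
HRT = V/Q = 1503 m³ / 8960 m³·d⁻¹ = 0.1678 d × 24 = 4.027 h.

τ ≈ 4.03 h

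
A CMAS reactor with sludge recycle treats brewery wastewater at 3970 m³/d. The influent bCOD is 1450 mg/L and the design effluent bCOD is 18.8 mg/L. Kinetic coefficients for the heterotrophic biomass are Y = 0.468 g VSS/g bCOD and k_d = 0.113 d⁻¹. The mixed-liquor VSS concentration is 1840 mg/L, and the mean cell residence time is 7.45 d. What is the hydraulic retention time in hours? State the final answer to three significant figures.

From the SRT design equation V = Y Q (S₀−S) θ_c / [X (1 + k_d θ_c)] = 0.468 × 3970 × (1450 − 18.8) × 7.45 / [1840 × (1 + 0.113 × 7.45)] = 1.98×10^7 / 3389 = 5845 m³.
τ = V/Q = 5845/3970 = 1.472 d, or 35.34 h.

τ ≈ 35.3 h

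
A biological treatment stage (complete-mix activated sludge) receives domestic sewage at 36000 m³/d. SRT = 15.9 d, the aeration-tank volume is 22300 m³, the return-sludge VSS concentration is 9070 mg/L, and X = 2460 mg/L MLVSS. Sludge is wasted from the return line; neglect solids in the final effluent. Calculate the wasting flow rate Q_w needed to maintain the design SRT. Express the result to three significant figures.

Q_w ≈ 380 m³/d

Wasting from the return line (neglecting effluent solids): Q_w = V·X / (θ_c·X_r) = 22300 × 2460 / (15.9 × 9070) = 380.4 m³/d.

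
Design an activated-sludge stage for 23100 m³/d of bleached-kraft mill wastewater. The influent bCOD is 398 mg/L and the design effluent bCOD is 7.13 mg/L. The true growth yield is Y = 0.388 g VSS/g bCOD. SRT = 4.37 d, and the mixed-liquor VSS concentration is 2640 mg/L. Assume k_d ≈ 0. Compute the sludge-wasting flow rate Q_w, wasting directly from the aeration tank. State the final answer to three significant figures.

Q_w ≈ 1330 m³/d

Biomass mass balance (decay neglected): V·X = Y·Q·(S₀ − S)·θ_c, so V = 0.388 × 23100 × (398 − 7.13) × 4.37 / 2640 = 5799 m³.
For wasting at MLVSS concentration, Q_w = V/θ_c = 5799/4.37 = 1327 m³/d.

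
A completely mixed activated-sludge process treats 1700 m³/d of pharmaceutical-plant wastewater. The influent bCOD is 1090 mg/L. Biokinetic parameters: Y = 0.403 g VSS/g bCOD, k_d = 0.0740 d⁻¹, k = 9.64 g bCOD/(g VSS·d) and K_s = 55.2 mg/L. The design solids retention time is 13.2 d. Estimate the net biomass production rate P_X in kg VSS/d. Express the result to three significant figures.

Effluent substrate depends only on kinetics and SRT: S = K_s(1 + k_d θ_c) / [θ_c(Yk − k_d) − 1] = 55.2 × (1 + 0.0740 × 13.2) / [13.2 × (0.403 × 9.64 − 0.0740) − 1] = 109.1 / 49.30 = 2.213 mg/L.
The observed yield is Y_obs = Y/(1 + k_d·θ_c) = 0.403 / (1 + 0.0740 × 13.2) = 0.403 / 1.977 = 0.2039 g VSS per g bCOD removed.
Substrate removed = Q·(S₀ − S) = 1700 m³/d × (1090 − 2.21) g/m³ = 1.85×10^6 g/d = 1849 kg/d.
Biomass produced: P_X = Y_obs·Q·ΔS = 0.2039 × 1849 ≈ 377.0 kg VSS/d.

P_X ≈ 377 kg VSS/d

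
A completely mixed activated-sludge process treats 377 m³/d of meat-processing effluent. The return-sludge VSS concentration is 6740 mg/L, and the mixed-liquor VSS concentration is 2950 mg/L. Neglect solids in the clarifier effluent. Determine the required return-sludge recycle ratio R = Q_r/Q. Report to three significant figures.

R = Q_r/Q = X/(X_r − X) = 2950 / (6740 − 2950) = 0.7784.

R ≈ 0.778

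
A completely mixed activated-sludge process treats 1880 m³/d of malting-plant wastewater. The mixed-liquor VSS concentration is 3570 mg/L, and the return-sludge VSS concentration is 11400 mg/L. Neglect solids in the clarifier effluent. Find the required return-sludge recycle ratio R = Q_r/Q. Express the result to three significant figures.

R = Q_r/Q = X/(X_r − X) = 3570 / (11400 − 3570) = 0.4559.

R ≈ 0.456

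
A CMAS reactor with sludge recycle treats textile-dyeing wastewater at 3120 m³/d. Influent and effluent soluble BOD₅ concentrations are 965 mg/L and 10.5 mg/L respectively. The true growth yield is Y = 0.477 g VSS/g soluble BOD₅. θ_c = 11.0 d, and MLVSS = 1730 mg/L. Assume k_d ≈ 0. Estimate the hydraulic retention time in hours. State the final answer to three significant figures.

Biomass mass balance (decay neglected): V·X = Y·Q·(S₀ − S)·θ_c, so V = 0.477 × 3120 × (965 − 10.5) × 11.0 / 1730 = 9032 m³.
HRT = V/Q = 9032 m³ / 3120 m³·d⁻¹ = 2.895 d × 24 = 69.48 h.

τ ≈ 69.5 h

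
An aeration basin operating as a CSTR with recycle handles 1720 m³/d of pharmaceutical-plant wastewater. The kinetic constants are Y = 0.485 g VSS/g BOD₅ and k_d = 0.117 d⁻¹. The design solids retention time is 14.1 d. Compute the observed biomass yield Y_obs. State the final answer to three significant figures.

The observed yield is Y_obs = Y/(1 + k_d·θ_c) = 0.485 / (1 + 0.117 × 14.1) = 0.485 / 2.650 = 0.1830 g VSS per g BOD₅ removed.

Y_obs ≈ 0.183 g VSS/g BOD₅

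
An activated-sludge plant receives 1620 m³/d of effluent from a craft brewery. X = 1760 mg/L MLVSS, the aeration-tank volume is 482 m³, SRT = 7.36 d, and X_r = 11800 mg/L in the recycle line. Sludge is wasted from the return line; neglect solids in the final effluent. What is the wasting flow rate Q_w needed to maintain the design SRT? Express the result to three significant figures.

Q_w ≈ 9.77 m³/d

Wasting from the return line (neglecting effluent solids): Q_w = V·X / (θ_c·X_r) = 482.0 × 1760 / (7.36 × 11800) = 9.768 m³/d.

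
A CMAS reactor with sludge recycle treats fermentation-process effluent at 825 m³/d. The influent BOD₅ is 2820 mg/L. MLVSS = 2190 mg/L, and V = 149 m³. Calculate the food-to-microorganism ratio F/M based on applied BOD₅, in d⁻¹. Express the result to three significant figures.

F/M ≈ 7.13 d⁻¹

F/M = Q·S₀ / (V·X) = 825 × 2820 / (149.0 × 2190) = 7.130 g BOD₅·(g VSS·d)⁻¹.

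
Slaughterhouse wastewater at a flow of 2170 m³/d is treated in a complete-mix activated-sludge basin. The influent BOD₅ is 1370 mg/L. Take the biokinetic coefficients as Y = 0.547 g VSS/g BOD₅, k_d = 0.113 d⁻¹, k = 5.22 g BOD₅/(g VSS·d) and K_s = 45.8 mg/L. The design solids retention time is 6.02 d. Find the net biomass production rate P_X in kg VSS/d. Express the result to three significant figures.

P_X ≈ 964 kg VSS/d

From the Monod/SRT balance for a CMAS, S = K_s·(1+k_d θ_c)/[θ_c·(Y k − k_d) − 1] = 45.8 × (1 + 0.113 × 6.02) / [6.02 × (0.547 × 5.22 − 0.113) − 1] = 76.96 / 15.51 = 4.962 mg/L.
The observed yield is Y_obs = Y/(1 + k_d·θ_c) = 0.547 / (1 + 0.113 × 6.02) = 0.547 / 1.680 = 0.3255 g VSS per g BOD₅ removed.
Mass of BOD₅ removed per day: Q(S₀ − S) = 2170 × 1365 g/m³ = 2962 kg/d.
Net biomass production P_X = Y_obs × Q·(S₀ − S) = 0.3255 × 2962 = 964.3 kg VSS/d.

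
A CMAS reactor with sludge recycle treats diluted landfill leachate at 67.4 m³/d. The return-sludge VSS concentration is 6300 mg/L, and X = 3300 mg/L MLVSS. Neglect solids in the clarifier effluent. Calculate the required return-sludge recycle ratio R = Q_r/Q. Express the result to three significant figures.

R ≈ 1.10

Mass balance around the secondary clarifier (neglecting effluent solids): R = X / (X_r − X) = 3300 / (6300 − 3300) = 1.100.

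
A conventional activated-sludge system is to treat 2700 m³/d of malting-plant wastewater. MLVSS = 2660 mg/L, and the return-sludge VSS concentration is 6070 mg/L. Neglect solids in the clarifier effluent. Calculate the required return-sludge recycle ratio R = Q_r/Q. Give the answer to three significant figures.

R ≈ 0.780

Mass balance around the secondary clarifier (neglecting effluent solids): R = X / (X_r − X) = 2660 / (6070 − 2660) = 0.7801.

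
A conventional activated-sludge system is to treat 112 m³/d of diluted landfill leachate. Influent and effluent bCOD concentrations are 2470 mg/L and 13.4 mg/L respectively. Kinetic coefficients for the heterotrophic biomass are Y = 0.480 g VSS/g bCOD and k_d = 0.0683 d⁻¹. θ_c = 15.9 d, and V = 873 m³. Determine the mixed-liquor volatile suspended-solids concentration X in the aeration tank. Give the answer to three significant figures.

X ≈ 1150 mg/L

From V·X·(1 + k_d·θ_c) = Y·Q·(S₀ − S)·θ_c: X = 0.480 × 112 × (2470 − 13.4) × 15.9 / [873 × (1 + 0.0683 × 15.9)] = 1153 mg/L.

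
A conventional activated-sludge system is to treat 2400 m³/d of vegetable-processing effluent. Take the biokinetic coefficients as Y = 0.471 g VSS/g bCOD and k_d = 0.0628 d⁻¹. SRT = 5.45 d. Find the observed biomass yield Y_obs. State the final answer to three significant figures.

Observed yield with endogenous decay: Y_obs = Y / (1 + k_d·θ_c) = 0.471 / (1 + 0.0628 × 5.45) = 0.471 / 1.342 = 0.3509 g VSS/g bCOD.

Y_obs ≈ 0.351 g VSS/g bCOD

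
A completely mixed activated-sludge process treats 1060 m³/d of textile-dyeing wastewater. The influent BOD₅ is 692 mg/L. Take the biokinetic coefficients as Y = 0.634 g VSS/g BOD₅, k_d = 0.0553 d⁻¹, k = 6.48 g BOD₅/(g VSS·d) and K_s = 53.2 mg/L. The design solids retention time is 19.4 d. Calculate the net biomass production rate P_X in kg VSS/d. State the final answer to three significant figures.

P_X ≈ 224 kg VSS/d

For a completely mixed reactor with recycle the Lawrence–McCarty relation gives S = K_s·(1 + k_d·θ_c) / [θ_c·(Y·k − k_d) − 1] = 53.2 × (1 + 0.0553 × 19.4) / [19.4 × (0.634 × 6.48 − 0.0553) − 1] = 110.3 / 77.63 = 1.421 mg/L.
Y_obs = Y / (1 + k_d θ_c) = 0.634 / (1 + 0.0553 × 19.4) = 0.634 / 2.073 = 0.3059.
Substrate removed = Q·(S₀ − S) = 1060 m³/d × (692 − 1.42) g/m³ = 7.32×10^5 g/d = 732.0 kg/d.
Net biomass production P_X = Y_obs × Q·(S₀ − S) = 0.3059 × 732.0 = 223.9 kg VSS/d.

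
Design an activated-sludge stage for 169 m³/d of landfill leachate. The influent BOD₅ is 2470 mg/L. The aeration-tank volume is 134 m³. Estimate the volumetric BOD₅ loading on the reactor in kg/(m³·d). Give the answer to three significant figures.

L_v ≈ 3.12 kg BOD₅/(m³·d)

Applied BOD₅ load per unit volume = Q·S₀/V = (169 × 2470/1000)/134.0 = 3.115 kg BOD₅·m⁻³·d⁻¹.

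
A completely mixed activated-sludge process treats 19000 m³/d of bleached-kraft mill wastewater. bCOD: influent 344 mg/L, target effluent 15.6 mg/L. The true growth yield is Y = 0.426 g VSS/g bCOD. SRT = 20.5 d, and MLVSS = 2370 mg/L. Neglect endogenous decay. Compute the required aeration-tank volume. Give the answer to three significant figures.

V ≈ 23000 m³

With k_d = 0 the design equation reduces to V = Y Q (S₀−S) θ_c / X = 0.426 × 19000 × (344 − 15.6) × 20.5 / 2370 = 22992 m³.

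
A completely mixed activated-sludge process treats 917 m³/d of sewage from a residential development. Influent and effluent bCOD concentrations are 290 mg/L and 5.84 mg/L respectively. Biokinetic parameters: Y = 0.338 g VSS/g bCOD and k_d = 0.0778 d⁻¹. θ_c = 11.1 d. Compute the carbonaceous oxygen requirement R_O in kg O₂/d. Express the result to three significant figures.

R_O ≈ 193 kg O₂/d

Correct the yield for decay: Y_obs = Y/(1 + k_d θ_c) = 0.338 / (1 + 0.0778 × 11.1) = 0.338 / 1.864 = 0.1814.
ΔS = 290 − 5.84 = 284.2 mg/L, so the substrate removal rate is 917 × 284.2/1000 = 260.6 kg bCOD/d.
Biomass synthesised: P_X = Y_obs × 260.6 = 47.26 kg VSS/d.
Carbonaceous O₂ demand = substrate oxidised − cell-mass equivalent = 260.6 − 1.42 × 47.26 = 193.5 kg O₂/d.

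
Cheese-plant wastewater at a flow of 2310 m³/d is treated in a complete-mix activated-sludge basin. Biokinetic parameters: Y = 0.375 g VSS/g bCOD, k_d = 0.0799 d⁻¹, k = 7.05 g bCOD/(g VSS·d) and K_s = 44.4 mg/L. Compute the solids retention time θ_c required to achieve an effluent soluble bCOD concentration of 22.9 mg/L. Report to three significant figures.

θ_c ≈ 1.22 d

From 1/θ_c = Y·k·S/(K_s + S) − k_d: Y·k·S/(K_s+S) = 0.375 × 7.05 × 22.9 / (44.4 + 22.9) = 0.8996 d⁻¹.
1/θ_c = 0.8996 − 0.0799 = 0.8197 d⁻¹, so θ_c = 1.220 d.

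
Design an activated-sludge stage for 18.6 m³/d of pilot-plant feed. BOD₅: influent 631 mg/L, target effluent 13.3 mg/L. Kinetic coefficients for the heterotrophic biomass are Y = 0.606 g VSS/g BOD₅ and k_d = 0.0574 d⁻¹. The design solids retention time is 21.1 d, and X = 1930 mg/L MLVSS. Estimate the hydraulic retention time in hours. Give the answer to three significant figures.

τ ≈ 44.4 h

Steady-state biomass mass balance: V·X·(1 + k_d·θ_c) = Y·Q·(S₀ − S)·θ_c, so V = 0.606 × 18.6 × (631 − 13.3) × 21.1 / [1930 × (1 + 0.0574 × 21.1)] = 1.47×10^5 / 4268 = 34.42 m³.
Hydraulic retention time τ = V/Q = 34.42 / 18.6 = 1.851 d = 44.42 h.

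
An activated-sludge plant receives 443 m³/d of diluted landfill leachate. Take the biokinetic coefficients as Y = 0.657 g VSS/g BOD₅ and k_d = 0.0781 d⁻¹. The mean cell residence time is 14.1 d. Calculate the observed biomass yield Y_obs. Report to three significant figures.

Correct the yield for decay: Y_obs = Y/(1 + k_d θ_c) = 0.657 / (1 + 0.0781 × 14.1) = 0.657 / 2.101 = 0.3127.

Y_obs ≈ 0.313 g VSS/g BOD₅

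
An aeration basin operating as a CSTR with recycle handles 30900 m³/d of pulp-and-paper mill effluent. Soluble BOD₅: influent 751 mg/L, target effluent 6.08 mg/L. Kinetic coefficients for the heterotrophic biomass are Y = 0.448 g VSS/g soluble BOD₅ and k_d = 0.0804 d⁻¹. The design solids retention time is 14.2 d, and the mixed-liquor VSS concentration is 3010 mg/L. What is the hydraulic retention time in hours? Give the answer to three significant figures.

From the SRT design equation V = Y Q (S₀−S) θ_c / [X (1 + k_d θ_c)] = 0.448 × 30900 × (751 − 6.08) × 14.2 / [3010 × (1 + 0.0804 × 14.2)] = 1.46×10^8 / 6446 = 22715 m³.
Hydraulic retention time τ = V/Q = 22715 / 30900 = 0.7351 d = 17.64 h.

τ ≈ 17.6 h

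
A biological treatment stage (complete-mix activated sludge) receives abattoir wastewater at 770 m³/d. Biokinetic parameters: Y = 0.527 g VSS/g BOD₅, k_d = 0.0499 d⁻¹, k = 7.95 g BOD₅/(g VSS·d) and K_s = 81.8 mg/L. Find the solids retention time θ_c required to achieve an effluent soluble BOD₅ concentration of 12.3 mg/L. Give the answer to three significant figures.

θ_c ≈ 2.01 d

At the target effluent, Y k S/(K_s+S) = 0.527×7.95×12.3/94.10 = 0.5476 d⁻¹.
Then 1/θ_c = μ − k_d = 0.5476 − 0.0499 = 0.4977 d⁻¹, giving θ_c = 2.009 d.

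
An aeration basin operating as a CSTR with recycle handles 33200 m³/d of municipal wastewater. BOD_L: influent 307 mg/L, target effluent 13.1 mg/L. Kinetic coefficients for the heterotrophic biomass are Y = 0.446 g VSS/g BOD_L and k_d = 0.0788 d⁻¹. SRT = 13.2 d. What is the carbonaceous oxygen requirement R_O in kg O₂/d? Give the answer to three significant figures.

R_O ≈ 6730 kg O₂/d

The observed yield is Y_obs = Y/(1 + k_d·θ_c) = 0.446 / (1 + 0.0788 × 13.2) = 0.446 / 2.040 = 0.2186 g VSS per g BOD_L removed.
Q·(S₀ − S) = 33200 × (307 − 13.1) × 10⁻³ = 9757 kg/d removed.
Net sludge production P_X = 0.2186 × 9757 = 2133 kg VSS/d.
Carbonaceous O₂ demand = substrate oxidised − cell-mass equivalent = 9757 − 1.42 × 2133 = 6728 kg O₂/d.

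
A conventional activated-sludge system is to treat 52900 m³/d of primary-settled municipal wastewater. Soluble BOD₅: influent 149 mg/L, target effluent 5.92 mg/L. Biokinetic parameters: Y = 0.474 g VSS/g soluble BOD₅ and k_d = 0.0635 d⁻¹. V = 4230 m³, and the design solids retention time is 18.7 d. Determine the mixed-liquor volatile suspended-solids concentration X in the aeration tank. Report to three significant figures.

X ≈ 7250 mg/L

Solving the biomass balance for X: X = Y Q (S₀−S) θ_c / [V (1+k_d θ_c)] = 0.474 × 52900 × (149 − 5.92) × 18.7 / [4230 × (1 + 0.0635 × 18.7)] = 7251 mg/L.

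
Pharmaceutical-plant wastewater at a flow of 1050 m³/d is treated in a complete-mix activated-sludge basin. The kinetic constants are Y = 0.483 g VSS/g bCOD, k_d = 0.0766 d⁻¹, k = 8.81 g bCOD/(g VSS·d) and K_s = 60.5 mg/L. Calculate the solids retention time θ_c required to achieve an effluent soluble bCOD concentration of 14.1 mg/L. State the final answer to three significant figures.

θ_c ≈ 1.37 d

At the target effluent, Y k S/(K_s+S) = 0.483×8.81×14.1/74.60 = 0.8043 d⁻¹.
1/θ_c = 0.8043 − 0.0766 = 0.7277 d⁻¹, so θ_c = 1.374 d.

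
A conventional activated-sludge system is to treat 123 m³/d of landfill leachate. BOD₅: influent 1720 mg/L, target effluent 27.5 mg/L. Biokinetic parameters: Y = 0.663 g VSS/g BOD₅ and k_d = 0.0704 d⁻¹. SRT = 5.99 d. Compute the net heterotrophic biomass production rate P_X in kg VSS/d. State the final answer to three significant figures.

Correct the yield for decay: Y_obs = Y/(1 + k_d θ_c) = 0.663 / (1 + 0.0704 × 5.99) = 0.663 / 1.422 = 0.4663.
Mass of BOD₅ removed per day: Q(S₀ − S) = 123 × 1692 g/m³ = 208.2 kg/d.
P_X = Y_obs · Q(S₀ − S) = 0.4663 × 208.2 = 97.08 kg VSS/d.

P_X ≈ 97.1 kg VSS/d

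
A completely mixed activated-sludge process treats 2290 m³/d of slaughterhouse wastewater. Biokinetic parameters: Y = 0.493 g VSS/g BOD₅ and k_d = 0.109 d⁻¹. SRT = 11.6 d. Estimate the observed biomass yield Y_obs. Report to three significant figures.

Y_obs = Y / (1 + k_d θ_c) = 0.493 / (1 + 0.109 × 11.6) = 0.493 / 2.264 = 0.2177.

Y_obs ≈ 0.218 g VSS/g BOD₅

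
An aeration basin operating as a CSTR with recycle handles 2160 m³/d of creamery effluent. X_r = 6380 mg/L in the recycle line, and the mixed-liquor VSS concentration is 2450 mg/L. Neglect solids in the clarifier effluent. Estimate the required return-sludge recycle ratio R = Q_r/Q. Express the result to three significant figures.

R ≈ 0.623

Mass balance around the secondary clarifier (neglecting effluent solids): R = X / (X_r − X) = 2450 / (6380 − 2450) = 0.6234.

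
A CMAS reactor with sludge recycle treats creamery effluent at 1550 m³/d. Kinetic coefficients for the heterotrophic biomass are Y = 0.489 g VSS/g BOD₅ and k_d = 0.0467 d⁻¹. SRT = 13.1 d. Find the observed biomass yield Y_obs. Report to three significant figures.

Y_obs ≈ 0.303 g VSS/g BOD₅

Observed yield with endogenous decay: Y_obs = Y / (1 + k_d·θ_c) = 0.489 / (1 + 0.0467 × 13.1) = 0.489 / 1.612 = 0.3034 g VSS/g BOD₅.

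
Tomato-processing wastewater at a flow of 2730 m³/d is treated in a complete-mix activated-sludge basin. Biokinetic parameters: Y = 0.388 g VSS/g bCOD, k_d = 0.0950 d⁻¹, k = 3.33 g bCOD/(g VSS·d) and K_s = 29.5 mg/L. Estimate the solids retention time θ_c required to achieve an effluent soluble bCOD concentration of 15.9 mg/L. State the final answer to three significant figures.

At the target effluent, Y k S/(K_s+S) = 0.388×3.33×15.9/45.40 = 0.4525 d⁻¹.
1/θ_c = 0.4525 − 0.0950 = 0.3575 d⁻¹, so θ_c = 2.797 d.

θ_c ≈ 2.80 d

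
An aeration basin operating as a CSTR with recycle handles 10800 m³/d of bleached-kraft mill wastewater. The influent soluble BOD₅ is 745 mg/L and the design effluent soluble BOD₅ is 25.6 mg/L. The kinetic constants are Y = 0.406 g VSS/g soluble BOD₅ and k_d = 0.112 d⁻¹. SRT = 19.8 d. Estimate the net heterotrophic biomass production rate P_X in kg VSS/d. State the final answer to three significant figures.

The observed yield is Y_obs = Y/(1 + k_d·θ_c) = 0.406 / (1 + 0.112 × 19.8) = 0.406 / 3.218 = 0.1262 g VSS per g soluble BOD₅ removed.
Mass of soluble BOD₅ removed per day: Q(S₀ − S) = 10800 × 719.4 g/m³ = 7770 kg/d.
So the net sludge growth is P_X = 0.1262 × 7770 = 980.4 kg VSS/d.

P_X ≈ 980 kg VSS/d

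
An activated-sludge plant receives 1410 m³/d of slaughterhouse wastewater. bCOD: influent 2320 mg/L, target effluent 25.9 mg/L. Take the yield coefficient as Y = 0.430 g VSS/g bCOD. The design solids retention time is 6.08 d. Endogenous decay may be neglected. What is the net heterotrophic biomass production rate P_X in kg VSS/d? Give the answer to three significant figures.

Since k_d ≈ 0, Y_obs = Y = 0.430 g VSS/g bCOD.
Substrate removed = Q·(S₀ − S) = 1410 m³/d × (2320 − 25.9) g/m³ = 3.23×10^6 g/d = 3235 kg/d.
Net biomass production P_X = Y_obs × Q·(S₀ − S) = 0.4300 × 3235 = 1391 kg VSS/d.

P_X ≈ 1390 kg VSS/d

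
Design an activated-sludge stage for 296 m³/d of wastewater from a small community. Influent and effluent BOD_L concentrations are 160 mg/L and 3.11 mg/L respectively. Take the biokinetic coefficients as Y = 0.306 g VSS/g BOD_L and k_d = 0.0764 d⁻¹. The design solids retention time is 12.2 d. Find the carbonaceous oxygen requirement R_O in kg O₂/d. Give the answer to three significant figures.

R_O ≈ 36.0 kg O₂/d

Y_obs = Y / (1 + k_d θ_c) = 0.306 / (1 + 0.0764 × 12.2) = 0.306 / 1.932 = 0.1584.
Mass of BOD_L removed per day: Q(S₀ − S) = 296 × 156.9 g/m³ = 46.44 kg/d.
P_X = Y_obs·Q·(S₀ − S) = 0.1584 × 46.44 = 7.355 kg VSS/d.
Carbonaceous O₂ demand = substrate oxidised − cell-mass equivalent = 46.44 − 1.42 × 7.355 = 36.00 kg O₂/d.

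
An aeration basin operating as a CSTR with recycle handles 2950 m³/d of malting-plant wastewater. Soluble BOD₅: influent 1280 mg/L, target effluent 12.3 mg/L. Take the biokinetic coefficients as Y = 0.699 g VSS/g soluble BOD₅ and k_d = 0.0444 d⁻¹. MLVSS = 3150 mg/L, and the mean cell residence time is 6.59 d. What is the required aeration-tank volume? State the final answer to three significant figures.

V ≈ 4230 m³

Rearranging the biomass balance for a CMAS with decay, V = Y·Q·ΔS·θ_c / [X·(1+k_d θ_c)] = 0.699 × 2950 × (1280 − 12.3) × 6.59 / [3150 × (1 + 0.0444 × 6.59)] = 1.72×10^7 / 4072 = 4231 m³.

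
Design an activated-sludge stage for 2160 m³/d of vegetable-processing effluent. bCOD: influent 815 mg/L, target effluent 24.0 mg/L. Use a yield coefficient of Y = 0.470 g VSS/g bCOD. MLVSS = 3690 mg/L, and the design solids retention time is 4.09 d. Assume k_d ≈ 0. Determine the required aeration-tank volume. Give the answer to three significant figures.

With k_d = 0 the design equation reduces to V = Y Q (S₀−S) θ_c / X = 0.470 × 2160 × (815 − 24.0) × 4.09 / 3690 = 890.1 m³.

V ≈ 890 m³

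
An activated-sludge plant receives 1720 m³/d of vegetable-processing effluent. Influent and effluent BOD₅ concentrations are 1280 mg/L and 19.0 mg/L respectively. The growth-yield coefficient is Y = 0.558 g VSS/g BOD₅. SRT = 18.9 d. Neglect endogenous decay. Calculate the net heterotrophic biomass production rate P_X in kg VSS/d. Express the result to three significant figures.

P_X ≈ 1210 kg VSS/d

Since k_d ≈ 0, Y_obs = Y = 0.558 g VSS/g BOD₅.
Q·(S₀ − S) = 1720 × (1280 − 19.0) × 10⁻³ = 2169 kg/d removed.
Biomass produced: P_X = Y_obs·Q·ΔS = 0.5580 × 2169 ≈ 1210 kg VSS/d.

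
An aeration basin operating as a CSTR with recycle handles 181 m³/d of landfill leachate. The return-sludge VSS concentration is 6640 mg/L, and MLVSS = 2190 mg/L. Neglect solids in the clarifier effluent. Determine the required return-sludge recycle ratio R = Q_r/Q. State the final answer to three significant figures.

R ≈ 0.492

Solids balance on the clarifier gives (1+R)X = R·X_r, so R = X/(X_r − X) = 2190 / (6640 − 2190) = 0.4921.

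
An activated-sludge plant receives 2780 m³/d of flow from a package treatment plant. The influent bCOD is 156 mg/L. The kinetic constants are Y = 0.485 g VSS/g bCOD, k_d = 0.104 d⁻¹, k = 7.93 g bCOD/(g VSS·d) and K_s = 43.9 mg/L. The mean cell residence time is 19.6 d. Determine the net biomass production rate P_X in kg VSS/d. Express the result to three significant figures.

From the Monod/SRT balance for a CMAS, S = K_s·(1+k_d θ_c)/[θ_c·(Y k − k_d) − 1] = 43.9 × (1 + 0.104 × 19.6) / [19.6 × (0.485 × 7.93 − 0.104) − 1] = 133.4 / 72.34 = 1.844 mg/L.
The observed yield is Y_obs = Y/(1 + k_d·θ_c) = 0.485 / (1 + 0.104 × 19.6) = 0.485 / 3.038 = 0.1596 g VSS per g bCOD removed.
ΔS = 156 − 1.84 = 154.2 mg/L, so the substrate removal rate is 2780 × 154.2/1000 = 428.6 kg bCOD/d.
P_X = Y_obs · Q(S₀ − S) = 0.1596 × 428.6 = 68.41 kg VSS/d.

P_X ≈ 68.4 kg VSS/d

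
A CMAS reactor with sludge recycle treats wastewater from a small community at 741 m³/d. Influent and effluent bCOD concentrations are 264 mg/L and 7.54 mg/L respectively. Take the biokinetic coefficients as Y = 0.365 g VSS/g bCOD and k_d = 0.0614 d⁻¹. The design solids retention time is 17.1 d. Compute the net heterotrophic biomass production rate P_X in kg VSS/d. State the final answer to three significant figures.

P_X ≈ 33.8 kg VSS/d

Correct the yield for decay: Y_obs = Y/(1 + k_d θ_c) = 0.365 / (1 + 0.0614 × 17.1) = 0.365 / 2.050 = 0.1781.
Substrate removed = Q·(S₀ − S) = 741 m³/d × (264 − 7.54) g/m³ = 1.9×10^5 g/d = 190.0 kg/d.
Biomass produced: P_X = Y_obs·Q·ΔS = 0.1781 × 190.0 ≈ 33.84 kg VSS/d.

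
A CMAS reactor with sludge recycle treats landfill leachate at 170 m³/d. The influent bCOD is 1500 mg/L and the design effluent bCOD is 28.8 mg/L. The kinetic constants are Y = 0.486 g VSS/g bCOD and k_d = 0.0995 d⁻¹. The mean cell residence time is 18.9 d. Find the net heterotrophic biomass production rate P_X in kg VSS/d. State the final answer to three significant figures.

The observed yield is Y_obs = Y/(1 + k_d·θ_c) = 0.486 / (1 + 0.0995 × 18.9) = 0.486 / 2.881 = 0.1687 g VSS per g bCOD removed.
ΔS = 1500 − 28.8 = 1471 mg/L, so the substrate removal rate is 170 × 1471/1000 = 250.1 kg bCOD/d.
P_X = Y_obs · Q(S₀ − S) = 0.1687 × 250.1 = 42.20 kg VSS/d.

P_X ≈ 42.2 kg VSS/d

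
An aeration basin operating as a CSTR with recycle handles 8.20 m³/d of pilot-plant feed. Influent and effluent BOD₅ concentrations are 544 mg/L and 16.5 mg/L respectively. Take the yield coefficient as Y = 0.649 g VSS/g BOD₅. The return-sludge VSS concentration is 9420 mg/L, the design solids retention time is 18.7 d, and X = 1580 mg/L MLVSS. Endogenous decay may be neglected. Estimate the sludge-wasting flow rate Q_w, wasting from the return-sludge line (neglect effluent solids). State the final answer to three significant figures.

Q_w ≈ 0.298 m³/d

Biomass mass balance (decay neglected): V·X = Y·Q·(S₀ − S)·θ_c, so V = 0.649 × 8.20 × (544 − 16.5) × 18.7 / 1580 = 33.23 m³.
Q_w = (V·X)/(θ_c X_r) = 33.23 × 1580 / (18.7 × 9420) = 0.2980 m³/d.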